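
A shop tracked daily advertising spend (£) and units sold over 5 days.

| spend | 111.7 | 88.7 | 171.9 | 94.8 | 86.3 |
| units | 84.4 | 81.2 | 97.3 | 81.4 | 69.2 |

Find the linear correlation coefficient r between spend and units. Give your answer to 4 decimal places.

n = 5, Σx = 553.4, Σy = 413.5, Σx² = 66328.92, Σy² = 34598.69, Σxy = 47044.47
nΣxy − ΣxΣy = 235222.35 − 228830.9 = 6391.45
nΣx² − (Σx)² = 331644.6 − 306251.56 = 25393.04; nΣy² − (Σy)² = 172993.45 − 170982.25 = 2011.2
r = 6391.45 / √(25393.04 × 2011.2) = 6391.45 / 7146.3615 ≈ 0.8944

0.8944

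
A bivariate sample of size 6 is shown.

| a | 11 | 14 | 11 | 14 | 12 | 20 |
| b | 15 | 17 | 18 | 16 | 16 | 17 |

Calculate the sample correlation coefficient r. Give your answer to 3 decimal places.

n = 6, Σa = 82, Σb = 99, Σa² = 1178, Σb² = 1639, Σab = 1357
nΣab − ΣaΣb = 8142 − 8118 = 24
nΣa² − (Σa)² = 7068 − 6724 = 344; nΣb² − (Σb)² = 9834 − 9801 = 33
r = 24 / √(344 × 33) = 24 / 106.5458 ≈ 0.225

0.225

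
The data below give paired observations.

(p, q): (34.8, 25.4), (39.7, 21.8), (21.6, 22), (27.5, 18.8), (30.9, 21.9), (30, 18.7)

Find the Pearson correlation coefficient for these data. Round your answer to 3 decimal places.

n = 6, Σp = 184.5, Σq = 128.6, Σp² = 5864.75, Σq² = 2787.14, Σpq = 3979.29
nΣpq − ΣpΣq = 23875.74 − 23726.7 = 149.04
nΣp² − (Σp)² = 35188.5 − 34040.25 = 1148.25; nΣq² − (Σq)² = 16722.84 − 16537.96 = 184.88
r = 149.04 / √(1148.25 × 184.88) = 149.04 / 460.7477 ≈ 0.323

0.323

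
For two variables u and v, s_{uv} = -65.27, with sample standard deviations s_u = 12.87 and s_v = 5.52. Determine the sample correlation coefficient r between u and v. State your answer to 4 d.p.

-0.9187

r = Cov(u,v) / (s_u · s_v) = -65.27 / (12.87 × 5.52)
  = -65.27 / 71.0424 ≈ -0.9187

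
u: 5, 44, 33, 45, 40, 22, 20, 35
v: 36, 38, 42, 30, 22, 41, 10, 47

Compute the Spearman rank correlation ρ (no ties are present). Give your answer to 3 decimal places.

Rank u: 1, 7, 4, 8, 6, 3, 2, 5
Rank v: 4, 5, 7, 3, 2, 6, 1, 8
d = rank(u) − rank(v): -3, 2, -3, 5, 4, -3, 1, -3; Σd² = 82
ρ = 1 − 6Σd² / [n(n²−1)] = 1 − 6×82 / (8×63) = 1 − 492/504 ≈ 0.024

0.024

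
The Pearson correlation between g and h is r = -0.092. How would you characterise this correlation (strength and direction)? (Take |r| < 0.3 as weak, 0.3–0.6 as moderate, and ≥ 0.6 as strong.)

weak negative

r = -0.092 < 0 so the relationship is negative.
|r| = 0.092, which falls in the weak range.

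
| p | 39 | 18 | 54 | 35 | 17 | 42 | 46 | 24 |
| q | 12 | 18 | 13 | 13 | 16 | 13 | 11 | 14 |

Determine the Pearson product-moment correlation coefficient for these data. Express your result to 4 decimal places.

-0.8087

n = 8, Σp = 275, Σq = 110, Σp² = 10731, Σq² = 1548, Σpq = 3609
nΣpq − ΣpΣq = 28872 − 30250 = -1378
nΣp² − (Σp)² = 85848 − 75625 = 10223; nΣq² − (Σq)² = 12384 − 12100 = 284
r = -1378 / √(10223 × 284) = -1378 / 1703.9167 ≈ -0.8087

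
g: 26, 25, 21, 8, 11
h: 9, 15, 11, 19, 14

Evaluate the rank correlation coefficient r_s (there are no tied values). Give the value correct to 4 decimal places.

-0.7000

Rank g: 5, 4, 3, 1, 2
Rank h: 1, 4, 2, 5, 3
d = rank(g) − rank(h): 4, 0, 1, -4, -1; Σd² = 34
ρ = 1 − 6Σd² / [n(n²−1)] = 1 − 6×34 / (5×24) = 1 − 204/120 ≈ -0.7000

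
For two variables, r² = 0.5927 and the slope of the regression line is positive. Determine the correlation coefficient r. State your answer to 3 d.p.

0.770

|r| = √0.5927 = 0.770
The association is positive, so r = 0.770.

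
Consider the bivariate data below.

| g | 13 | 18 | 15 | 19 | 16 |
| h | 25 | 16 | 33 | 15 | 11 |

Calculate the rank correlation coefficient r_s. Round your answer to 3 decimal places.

Rank g: 1, 4, 2, 5, 3
Rank h: 4, 3, 5, 2, 1
d = rank(g) − rank(h): -3, 1, -3, 3, 2; Σd² = 32
ρ = 1 − 6Σd² / [n(n²−1)] = 1 − 6×32 / (5×24) = 1 − 192/120 ≈ -0.600

-0.600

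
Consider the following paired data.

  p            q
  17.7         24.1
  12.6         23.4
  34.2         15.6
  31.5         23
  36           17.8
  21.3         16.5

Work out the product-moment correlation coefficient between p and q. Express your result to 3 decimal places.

n = 6, Σp = 153.3, Σq = 120.4, Σp² = 4383.63, Σq² = 2489.82, Σpq = 2971.68
nΣpq − ΣpΣq = 17830.08 − 18457.32 = -627.24
nΣp² − (Σp)² = 26301.78 − 23500.89 = 2800.89; nΣq² − (Σq)² = 14938.92 − 14496.16 = 442.76
r = -627.24 / √(2800.89 × 442.76) = -627.24 / 1113.6077 ≈ -0.563

-0.563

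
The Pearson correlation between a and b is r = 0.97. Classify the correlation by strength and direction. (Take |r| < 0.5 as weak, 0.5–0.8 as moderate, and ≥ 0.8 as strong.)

strong positive

r = 0.97 > 0 so the relationship is positive.
|r| = 0.97, which falls in the strong range.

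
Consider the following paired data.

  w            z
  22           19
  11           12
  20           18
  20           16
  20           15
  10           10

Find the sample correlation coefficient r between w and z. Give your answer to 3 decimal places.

n = 6, Σw = 103, Σz = 90, Σw² = 1905, Σz² = 1410, Σwz = 1630
nΣwz − ΣwΣz = 9780 − 9270 = 510
nΣw² − (Σw)² = 11430 − 10609 = 821; nΣz² − (Σz)² = 8460 − 8100 = 360
r = 510 / √(821 × 360) = 510 / 543.6543 ≈ 0.938

0.938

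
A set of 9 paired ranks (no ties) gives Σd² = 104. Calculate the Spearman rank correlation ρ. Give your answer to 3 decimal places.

ρ = 1 − 6Σd² / [n(n²−1)] = 1 − 6×104 / (9×80)
  = 1 − 624/720 = 1 − 0.8667 ≈ 0.133

0.133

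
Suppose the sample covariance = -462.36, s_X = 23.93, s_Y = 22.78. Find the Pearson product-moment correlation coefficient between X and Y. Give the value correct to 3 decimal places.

r = Cov(X,Y) / (s_X · s_Y) = -462.36 / (23.93 × 22.78)
  = -462.36 / 545.1254 ≈ -0.848

-0.848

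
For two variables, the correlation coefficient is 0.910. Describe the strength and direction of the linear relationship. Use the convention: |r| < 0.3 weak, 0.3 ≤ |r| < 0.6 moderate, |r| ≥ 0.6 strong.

r = 0.910 > 0 so the relationship is positive.
|r| = 0.910, which falls in the strong range.

strong positive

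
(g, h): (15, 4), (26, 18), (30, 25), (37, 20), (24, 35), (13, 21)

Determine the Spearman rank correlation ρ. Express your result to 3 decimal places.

0.086

Rank g: 2, 4, 5, 6, 3, 1
Rank h: 1, 2, 5, 3, 6, 4
d = rank(g) − rank(h): 1, 2, 0, 3, -3, -3; Σd² = 32
ρ = 1 − 6Σd² / [n(n²−1)] = 1 − 6×32 / (6×35) = 1 − 192/210 ≈ 0.086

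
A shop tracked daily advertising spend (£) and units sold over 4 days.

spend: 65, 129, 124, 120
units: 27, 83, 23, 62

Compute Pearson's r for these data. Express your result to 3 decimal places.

0.543

n = 4, Σx = 438, Σy = 195, Σx² = 50642, Σy² = 11991, Σxy = 22754
nΣxy − ΣxΣy = 91016 − 85410 = 5606
nΣx² − (Σx)² = 202568 − 191844 = 10724; nΣy² − (Σy)² = 47964 − 38025 = 9939
r = 5606 / √(10724 × 9939) = 5606 / 10324.0417 ≈ 0.543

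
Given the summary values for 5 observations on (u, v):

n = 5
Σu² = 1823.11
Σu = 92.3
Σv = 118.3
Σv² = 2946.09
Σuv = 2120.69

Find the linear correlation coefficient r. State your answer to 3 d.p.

r = (nΣuv − ΣuΣv) / √[(nΣu² − (Σu)²)(nΣv² − (Σv)²)]
Numerator: 5×2120.69 − 92.3×118.3 = -315.64
Denominator: √[(9115.55 − 8519.29)(14730.45 − 13994.89)] = √[596.26 × 735.56] = 662.2575
r = -315.64 / 662.2575 ≈ -0.477

-0.477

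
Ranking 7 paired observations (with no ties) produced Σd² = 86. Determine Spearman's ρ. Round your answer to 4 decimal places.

-0.5357

ρ = 1 − 6Σd² / [n(n²−1)] = 1 − 6×86 / (7×48)
  = 1 − 516/336 = 1 − 1.53571 ≈ -0.5357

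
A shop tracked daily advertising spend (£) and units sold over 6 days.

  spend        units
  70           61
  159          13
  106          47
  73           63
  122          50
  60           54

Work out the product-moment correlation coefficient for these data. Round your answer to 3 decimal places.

n = 6, Σx = 590, Σy = 288, Σx² = 65230, Σy² = 15484, Σxy = 25258
nΣxy − ΣxΣy = 151548 − 169920 = -18372
nΣx² − (Σx)² = 391380 − 348100 = 43280; nΣy² − (Σy)² = 92904 − 82944 = 9960
r = -18372 / √(43280 × 9960) = -18372 / 20762.1964 ≈ -0.885

-0.885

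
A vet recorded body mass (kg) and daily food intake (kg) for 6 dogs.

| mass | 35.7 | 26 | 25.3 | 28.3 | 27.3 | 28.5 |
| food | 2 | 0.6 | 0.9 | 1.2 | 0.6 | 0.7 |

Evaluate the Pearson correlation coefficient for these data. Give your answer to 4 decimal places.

n = 6, Σx = 171.1, Σy = 6, Σx² = 4949.01, Σy² = 7.46, Σxy = 180.06
nΣxy − ΣxΣy = 1080.36 − 1026.6 = 53.76
nΣx² − (Σx)² = 29694.06 − 29275.21 = 418.85; nΣy² − (Σy)² = 44.76 − 36 = 8.76
r = 53.76 / √(418.85 × 8.76) = 53.76 / 60.5733 ≈ 0.8875

0.8875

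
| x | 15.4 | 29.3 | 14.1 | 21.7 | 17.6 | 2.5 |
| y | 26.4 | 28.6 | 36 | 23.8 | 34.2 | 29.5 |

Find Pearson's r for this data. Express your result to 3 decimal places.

-0.237

n = 6, Σx = 100.6, Σy = 178.5, Σx² = 2081.36, Σy² = 5417.25, Σxy = 2944.27
nΣxy − ΣxΣy = 17665.62 − 17957.1 = -291.48
nΣx² − (Σx)² = 12488.16 − 10120.36 = 2367.8; nΣy² − (Σy)² = 32503.5 − 31862.25 = 641.25
r = -291.48 / √(2367.8 × 641.25) = -291.48 / 1232.2142 ≈ -0.237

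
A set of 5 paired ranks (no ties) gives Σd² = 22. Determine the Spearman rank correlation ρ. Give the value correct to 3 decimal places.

-0.100

ρ = 1 − 6Σd² / [n(n²−1)] = 1 − 6×22 / (5×24)
  = 1 − 132/120 = 1 − 1.1000 ≈ -0.100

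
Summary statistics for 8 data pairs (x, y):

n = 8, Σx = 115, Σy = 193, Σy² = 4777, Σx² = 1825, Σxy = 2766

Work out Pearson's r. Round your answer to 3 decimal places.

r = (nΣxy − ΣxΣy) / √[(nΣx² − (Σx)²)(nΣy² − (Σy)²)]
Numerator: 8×2766 − 115×193 = -67
Denominator: √[(14600 − 13225)(38216 − 37249)] = √[1375 × 967] = 1153.0937
r = -67 / 1153.0937 ≈ -0.058

-0.058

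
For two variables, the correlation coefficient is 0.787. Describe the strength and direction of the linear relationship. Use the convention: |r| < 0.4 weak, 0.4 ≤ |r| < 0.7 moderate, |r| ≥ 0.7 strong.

r = 0.787 > 0 so the relationship is positive.
|r| = 0.787, which falls in the strong range.

strong positive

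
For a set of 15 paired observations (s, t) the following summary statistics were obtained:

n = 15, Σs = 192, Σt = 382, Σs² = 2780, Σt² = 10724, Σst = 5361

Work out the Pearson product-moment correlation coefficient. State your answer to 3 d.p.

r = (nΣst − ΣsΣt) / √[(nΣs² − (Σs)²)(nΣt² − (Σt)²)]
Numerator: 15×5361 − 192×382 = 7071
Denominator: √[(41700 − 36864)(160860 − 145924)] = √[4836 × 14936] = 8498.8526
r = 7071 / 8498.8526 ≈ 0.832

0.832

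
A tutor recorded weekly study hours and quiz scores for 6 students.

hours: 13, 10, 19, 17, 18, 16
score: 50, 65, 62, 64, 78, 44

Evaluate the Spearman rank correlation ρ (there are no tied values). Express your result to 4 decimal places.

0.1429

Rank hours: 2, 1, 6, 4, 5, 3
Rank score: 2, 5, 3, 4, 6, 1
d = rank(hours) − rank(score): 0, -4, 3, 0, -1, 2; Σd² = 30
ρ = 1 − 6Σd² / [n(n²−1)] = 1 − 6×30 / (6×35) = 1 − 180/210 ≈ 0.1429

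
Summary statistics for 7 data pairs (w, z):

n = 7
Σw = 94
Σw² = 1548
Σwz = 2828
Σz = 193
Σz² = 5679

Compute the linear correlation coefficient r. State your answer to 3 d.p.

r = (nΣwz − ΣwΣz) / √[(nΣw² − (Σw)²)(nΣz² − (Σz)²)]
Numerator: 7×2828 − 94×193 = 1654
Denominator: √[(10836 − 8836)(39753 − 37249)] = √[2000 × 2504] = 2237.8561
r = 1654 / 2237.8561 ≈ 0.739

0.739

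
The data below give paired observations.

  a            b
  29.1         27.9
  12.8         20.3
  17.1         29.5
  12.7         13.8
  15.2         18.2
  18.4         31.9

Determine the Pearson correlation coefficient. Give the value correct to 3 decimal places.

n = 6, Σa = 105.3, Σb = 141.6, Σa² = 2033.95, Σb² = 3600.04, Σab = 2615.04
nΣab − ΣaΣb = 15690.24 − 14910.48 = 779.76
nΣa² − (Σa)² = 12203.7 − 11088.09 = 1115.61; nΣb² − (Σb)² = 21600.24 − 20050.56 = 1549.68
r = 779.76 / √(1115.61 × 1549.68) = 779.76 / 1314.8530 ≈ 0.593

0.593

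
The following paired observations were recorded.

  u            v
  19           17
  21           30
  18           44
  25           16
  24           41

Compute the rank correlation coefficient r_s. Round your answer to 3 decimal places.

-0.600

Rank u: 2, 3, 1, 5, 4
Rank v: 2, 3, 5, 1, 4
d = rank(u) − rank(v): 0, 0, -4, 4, 0; Σd² = 32
ρ = 1 − 6Σd² / [n(n²−1)] = 1 − 6×32 / (5×24) = 1 − 192/120 ≈ -0.600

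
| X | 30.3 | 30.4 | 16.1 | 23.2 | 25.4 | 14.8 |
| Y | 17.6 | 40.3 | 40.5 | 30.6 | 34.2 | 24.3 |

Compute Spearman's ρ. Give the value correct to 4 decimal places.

Rank X: 5, 6, 2, 3, 4, 1
Rank Y: 1, 5, 6, 3, 4, 2
d = rank(X) − rank(Y): 4, 1, -4, 0, 0, -1; Σd² = 34
ρ = 1 − 6Σd² / [n(n²−1)] = 1 − 6×34 / (6×35) = 1 − 204/210 ≈ 0.0286

0.0286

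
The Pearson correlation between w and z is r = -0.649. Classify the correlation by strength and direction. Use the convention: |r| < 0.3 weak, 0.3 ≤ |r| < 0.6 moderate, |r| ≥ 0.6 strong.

strong negative

r = -0.649 < 0 so the relationship is negative.
|r| = 0.649, which falls in the strong range.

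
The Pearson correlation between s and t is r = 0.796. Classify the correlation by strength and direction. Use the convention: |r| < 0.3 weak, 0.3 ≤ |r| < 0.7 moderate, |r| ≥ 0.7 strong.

strong positive

r = 0.796 > 0 so the relationship is positive.
|r| = 0.796, which falls in the strong range.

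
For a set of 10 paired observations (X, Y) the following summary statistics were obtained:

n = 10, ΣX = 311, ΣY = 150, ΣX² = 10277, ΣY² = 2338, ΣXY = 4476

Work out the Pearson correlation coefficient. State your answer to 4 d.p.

r = (nΣXY − ΣXΣY) / √[(nΣX² − (ΣX)²)(nΣY² − (ΣY)²)]
Numerator: 10×4476 − 311×150 = -1890
Denominator: √[(102770 − 96721)(23380 − 22500)] = √[6049 × 880] = 2307.1888
r = -1890 / 2307.1888 ≈ -0.8192

-0.8192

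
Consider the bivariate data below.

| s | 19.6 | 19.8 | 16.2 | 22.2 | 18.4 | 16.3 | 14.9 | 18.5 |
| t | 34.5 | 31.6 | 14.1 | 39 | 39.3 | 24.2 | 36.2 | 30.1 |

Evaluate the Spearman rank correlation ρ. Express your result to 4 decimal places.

Rank s: 6, 7, 2, 8, 4, 3, 1, 5
Rank t: 5, 4, 1, 7, 8, 2, 6, 3
d = rank(s) − rank(t): 1, 3, 1, 1, -4, 1, -5, 2; Σd² = 58
ρ = 1 − 6Σd² / [n(n²−1)] = 1 − 6×58 / (8×63) = 1 − 348/504 ≈ 0.3095

0.3095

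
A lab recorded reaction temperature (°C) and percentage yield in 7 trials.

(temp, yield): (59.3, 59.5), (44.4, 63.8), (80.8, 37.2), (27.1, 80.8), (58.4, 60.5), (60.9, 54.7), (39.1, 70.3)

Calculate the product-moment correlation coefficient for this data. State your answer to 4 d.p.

n = 7, Σx = 370, Σy = 426.8, Σx² = 21399.08, Σy² = 27117.6, Σxy = 21169.67
nΣxy − ΣxΣy = 148187.69 − 157916 = -9728.31
nΣx² − (Σx)² = 149793.56 − 136900 = 12893.56; nΣy² − (Σy)² = 189823.2 − 182158.24 = 7664.96
r = -9728.31 / √(12893.56 × 7664.96) = -9728.31 / 9941.2586 ≈ -0.9786

-0.9786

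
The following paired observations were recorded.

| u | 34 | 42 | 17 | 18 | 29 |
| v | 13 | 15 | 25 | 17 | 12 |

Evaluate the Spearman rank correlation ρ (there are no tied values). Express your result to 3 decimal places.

-0.600

Rank u: 4, 5, 1, 2, 3
Rank v: 2, 3, 5, 4, 1
d = rank(u) − rank(v): 2, 2, -4, -2, 2; Σd² = 32
ρ = 1 − 6Σd² / [n(n²−1)] = 1 − 6×32 / (5×24) = 1 − 192/120 ≈ -0.600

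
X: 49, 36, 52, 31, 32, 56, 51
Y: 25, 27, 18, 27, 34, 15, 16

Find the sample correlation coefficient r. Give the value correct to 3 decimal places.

n = 7, ΣX = 307, ΣY = 162, ΣX² = 14123, ΣY² = 4044, ΣXY = 6714
nΣXY − ΣXΣY = 46998 − 49734 = -2736
nΣX² − (ΣX)² = 98861 − 94249 = 4612; nΣY² − (ΣY)² = 28308 − 26244 = 2064
r = -2736 / √(4612 × 2064) = -2736 / 3085.3149 ≈ -0.887

-0.887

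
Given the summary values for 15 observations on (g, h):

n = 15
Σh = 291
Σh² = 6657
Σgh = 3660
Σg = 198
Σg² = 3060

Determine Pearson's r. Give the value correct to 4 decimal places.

r = (nΣgh − ΣgΣh) / √[(nΣg² − (Σg)²)(nΣh² − (Σh)²)]
Numerator: 15×3660 − 198×291 = -2718
Denominator: √[(45900 − 39204)(99855 − 84681)] = √[6696 × 15174] = 10079.9357
r = -2718 / 10079.9357 ≈ -0.2696

-0.2696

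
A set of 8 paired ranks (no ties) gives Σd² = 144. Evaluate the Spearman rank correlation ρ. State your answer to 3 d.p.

-0.714

ρ = 1 − 6Σd² / [n(n²−1)] = 1 − 6×144 / (8×63)
  = 1 − 864/504 = 1 − 1.7143 ≈ -0.714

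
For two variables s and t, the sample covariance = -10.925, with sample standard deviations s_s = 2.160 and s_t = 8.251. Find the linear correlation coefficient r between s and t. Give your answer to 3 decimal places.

-0.613

r = Cov(s,t) / (s_s · s_t) = -10.925 / (2.160 × 8.251)
  = -10.925 / 17.8222 ≈ -0.613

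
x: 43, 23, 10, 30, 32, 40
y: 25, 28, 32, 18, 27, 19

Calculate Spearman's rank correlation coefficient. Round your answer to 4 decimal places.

Rank x: 6, 2, 1, 3, 4, 5
Rank y: 3, 5, 6, 1, 4, 2
d = rank(x) − rank(y): 3, -3, -5, 2, 0, 3; Σd² = 56
ρ = 1 − 6Σd² / [n(n²−1)] = 1 − 6×56 / (6×35) = 1 − 336/210 ≈ -0.6000

-0.6000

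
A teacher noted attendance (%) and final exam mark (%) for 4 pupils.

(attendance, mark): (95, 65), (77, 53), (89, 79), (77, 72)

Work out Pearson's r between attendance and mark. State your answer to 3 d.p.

0.336

n = 4, Σx = 338, Σy = 269, Σx² = 28804, Σy² = 18459, Σxy = 22831
nΣxy − ΣxΣy = 91324 − 90922 = 402
nΣx² − (Σx)² = 115216 − 114244 = 972; nΣy² − (Σy)² = 73836 − 72361 = 1475
r = 402 / √(972 × 1475) = 402 / 1197.3721 ≈ 0.336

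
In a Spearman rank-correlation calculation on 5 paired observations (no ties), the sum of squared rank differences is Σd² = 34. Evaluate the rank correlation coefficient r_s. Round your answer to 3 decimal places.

ρ = 1 − 6Σd² / [n(n²−1)] = 1 − 6×34 / (5×24)
  = 1 − 204/120 = 1 − 1.7000 ≈ -0.700

-0.700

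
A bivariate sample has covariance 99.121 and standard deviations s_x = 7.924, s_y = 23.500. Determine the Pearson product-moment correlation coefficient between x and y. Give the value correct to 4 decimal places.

r = Cov(x,y) / (s_x · s_y) = 99.121 / (7.924 × 23.500)
  = 99.121 / 186.2140 ≈ 0.5323

0.5323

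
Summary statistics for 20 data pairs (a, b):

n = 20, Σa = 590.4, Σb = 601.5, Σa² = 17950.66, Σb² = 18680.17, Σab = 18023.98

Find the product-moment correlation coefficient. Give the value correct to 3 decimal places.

r = (nΣab − ΣaΣb) / √[(nΣa² − (Σa)²)(nΣb² − (Σb)²)]
Numerator: 20×18023.98 − 590.4×601.5 = 5354
Denominator: √[(359013.2 − 348572.16)(373603.4 − 361802.25)] = √[10441.04 × 11801.15] = 11100.2828
r = 5354 / 11100.2828 ≈ 0.482

0.482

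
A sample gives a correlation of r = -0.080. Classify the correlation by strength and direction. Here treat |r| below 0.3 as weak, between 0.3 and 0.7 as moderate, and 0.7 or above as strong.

weak negative

r = -0.080 < 0 so the relationship is negative.
|r| = 0.080, which falls in the weak range.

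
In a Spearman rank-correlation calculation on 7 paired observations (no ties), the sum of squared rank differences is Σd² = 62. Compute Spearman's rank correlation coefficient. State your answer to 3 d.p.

ρ = 1 − 6Σd² / [n(n²−1)] = 1 − 6×62 / (7×48)
  = 1 − 372/336 = 1 − 1.1071 ≈ -0.107

-0.107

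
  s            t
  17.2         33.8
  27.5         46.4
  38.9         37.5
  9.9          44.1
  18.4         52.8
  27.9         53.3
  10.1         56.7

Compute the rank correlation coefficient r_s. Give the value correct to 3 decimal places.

-0.071

Rank s: 3, 5, 7, 1, 4, 6, 2
Rank t: 1, 4, 2, 3, 5, 6, 7
d = rank(s) − rank(t): 2, 1, 5, -2, -1, 0, -5; Σd² = 60
ρ = 1 − 6Σd² / [n(n²−1)] = 1 − 6×60 / (7×48) = 1 − 360/336 ≈ -0.071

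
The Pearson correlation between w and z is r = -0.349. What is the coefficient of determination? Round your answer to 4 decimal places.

0.1218

r² = (-0.349)² = 0.1218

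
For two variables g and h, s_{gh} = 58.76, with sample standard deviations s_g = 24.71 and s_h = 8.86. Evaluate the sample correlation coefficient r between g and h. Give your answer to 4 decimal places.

0.2684

r = Cov(g,h) / (s_g · s_h) = 58.76 / (24.71 × 8.86)
  = 58.76 / 218.9306 ≈ 0.2684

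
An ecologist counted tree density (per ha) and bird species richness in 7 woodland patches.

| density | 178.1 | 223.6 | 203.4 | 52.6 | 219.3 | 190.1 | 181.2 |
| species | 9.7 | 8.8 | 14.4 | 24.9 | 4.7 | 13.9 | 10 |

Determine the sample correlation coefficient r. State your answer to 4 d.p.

-0.8864

n = 7, Σx = 1248.3, Σy = 86.4, Σx² = 242918.83, Σy² = 1314.2, Σxy = 13419.05
nΣxy − ΣxΣy = 93933.35 − 107853.12 = -13919.77
nΣx² − (Σx)² = 1700431.81 − 1558252.89 = 142178.92; nΣy² − (Σy)² = 9199.4 − 7464.96 = 1734.44
r = -13919.77 / √(142178.92 × 1734.44) = -13919.77 / 15703.5285 ≈ -0.8864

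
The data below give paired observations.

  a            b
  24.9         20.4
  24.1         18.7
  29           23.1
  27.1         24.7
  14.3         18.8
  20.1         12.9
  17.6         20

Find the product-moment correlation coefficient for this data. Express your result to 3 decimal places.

n = 7, Σa = 157.1, Σb = 138.6, Σa² = 3694.49, Σb² = 2829.4, Σab = 3178.03
nΣab − ΣaΣb = 22246.21 − 21774.06 = 472.15
nΣa² − (Σa)² = 25861.43 − 24680.41 = 1181.02; nΣb² − (Σb)² = 19805.8 − 19209.96 = 595.84
r = 472.15 / √(1181.02 × 595.84) = 472.15 / 838.8677 ≈ 0.563

0.563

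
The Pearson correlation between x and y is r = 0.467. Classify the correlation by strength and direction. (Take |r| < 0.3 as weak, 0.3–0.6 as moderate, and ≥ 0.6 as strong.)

r = 0.467 > 0 so the relationship is positive.
|r| = 0.467, which falls in the moderate range.

moderate positive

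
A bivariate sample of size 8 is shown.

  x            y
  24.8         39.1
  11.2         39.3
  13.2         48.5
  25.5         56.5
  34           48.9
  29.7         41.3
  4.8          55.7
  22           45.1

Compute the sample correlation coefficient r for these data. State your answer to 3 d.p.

-0.191

n = 8, Σx = 165.2, Σy = 374.4, Σx² = 4110.1, Σy² = 17851.2, Σxy = 7639.56
nΣxy − ΣxΣy = 61116.48 − 61850.88 = -734.4
nΣx² − (Σx)² = 32880.8 − 27291.04 = 5589.76; nΣy² − (Σy)² = 142809.6 − 140175.36 = 2634.24
r = -734.4 / √(5589.76 × 2634.24) = -734.4 / 3837.2867 ≈ -0.191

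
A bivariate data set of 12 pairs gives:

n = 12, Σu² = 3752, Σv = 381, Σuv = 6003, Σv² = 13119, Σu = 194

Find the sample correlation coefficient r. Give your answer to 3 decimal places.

-0.197

r = (nΣuv − ΣuΣv) / √[(nΣu² − (Σu)²)(nΣv² − (Σv)²)]
Numerator: 12×6003 − 194×381 = -1878
Denominator: √[(45024 − 37636)(157428 − 145161)] = √[7388 × 12267] = 9519.9053
r = -1878 / 9519.9053 ≈ -0.197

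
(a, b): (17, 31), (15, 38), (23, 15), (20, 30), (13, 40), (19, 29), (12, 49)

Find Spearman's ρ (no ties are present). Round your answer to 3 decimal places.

Rank a: 4, 3, 7, 6, 2, 5, 1
Rank b: 4, 5, 1, 3, 6, 2, 7
d = rank(a) − rank(b): 0, -2, 6, 3, -4, 3, -6; Σd² = 110
ρ = 1 − 6Σd² / [n(n²−1)] = 1 − 6×110 / (7×48) = 1 − 660/336 ≈ -0.964

-0.964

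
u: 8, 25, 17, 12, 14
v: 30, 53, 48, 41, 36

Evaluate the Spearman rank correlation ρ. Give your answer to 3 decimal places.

Rank u: 1, 5, 4, 2, 3
Rank v: 1, 5, 4, 3, 2
d = rank(u) − rank(v): 0, 0, 0, -1, 1; Σd² = 2
ρ = 1 − 6Σd² / [n(n²−1)] = 1 − 6×2 / (5×24) = 1 − 12/120 ≈ 0.900

0.900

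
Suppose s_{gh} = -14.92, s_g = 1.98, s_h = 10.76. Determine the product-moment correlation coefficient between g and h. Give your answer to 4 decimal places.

-0.7003

r = Cov(g,h) / (s_g · s_h) = -14.92 / (1.98 × 10.76)
  = -14.92 / 21.3048 ≈ -0.7003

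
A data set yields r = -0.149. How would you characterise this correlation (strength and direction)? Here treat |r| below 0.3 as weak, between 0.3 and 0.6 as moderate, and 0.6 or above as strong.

weak negative

r = -0.149 < 0 so the relationship is negative.
|r| = 0.149, which falls in the weak range.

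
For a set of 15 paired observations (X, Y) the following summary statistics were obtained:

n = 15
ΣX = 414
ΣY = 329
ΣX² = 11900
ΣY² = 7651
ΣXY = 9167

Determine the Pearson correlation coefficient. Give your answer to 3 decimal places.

r = (nΣXY − ΣXΣY) / √[(nΣX² − (ΣX)²)(nΣY² − (ΣY)²)]
Numerator: 15×9167 − 414×329 = 1299
Denominator: √[(178500 − 171396)(114765 − 108241)] = √[7104 × 6524] = 6807.8261
r = 1299 / 6807.8261 ≈ 0.191

0.191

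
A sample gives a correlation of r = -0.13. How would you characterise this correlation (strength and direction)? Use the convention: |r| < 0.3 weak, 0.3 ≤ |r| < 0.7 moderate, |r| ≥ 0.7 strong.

weak negative

r = -0.13 < 0 so the relationship is negative.
|r| = 0.13, which falls in the weak range.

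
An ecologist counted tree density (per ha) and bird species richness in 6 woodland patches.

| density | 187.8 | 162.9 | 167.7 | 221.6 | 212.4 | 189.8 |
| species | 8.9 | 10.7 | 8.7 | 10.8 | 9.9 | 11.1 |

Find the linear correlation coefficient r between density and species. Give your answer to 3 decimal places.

n = 6, Σx = 1142.2, Σy = 60.1, Σx² = 220172.9, Σy² = 607.25, Σxy = 11476.26
nΣxy − ΣxΣy = 68857.56 − 68646.22 = 211.34
nΣx² − (Σx)² = 1321037.4 − 1304620.84 = 16416.56; nΣy² − (Σy)² = 3643.5 − 3612.01 = 31.49
r = 211.34 / √(16416.56 × 31.49) = 211.34 / 718.9975 ≈ 0.294

0.294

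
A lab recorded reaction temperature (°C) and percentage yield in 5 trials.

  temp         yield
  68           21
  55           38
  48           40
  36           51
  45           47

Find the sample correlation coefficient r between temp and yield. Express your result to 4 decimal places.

-0.9764

n = 5, Σx = 252, Σy = 197, Σx² = 13274, Σy² = 8295, Σxy = 9389
nΣxy − ΣxΣy = 46945 − 49644 = -2699
nΣx² − (Σx)² = 66370 − 63504 = 2866; nΣy² − (Σy)² = 41475 − 38809 = 2666
r = -2699 / √(2866 × 2666) = -2699 / 2764.1917 ≈ -0.9764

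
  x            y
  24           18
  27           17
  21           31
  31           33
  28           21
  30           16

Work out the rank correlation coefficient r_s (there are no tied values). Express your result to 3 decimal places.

Rank x: 2, 3, 1, 6, 4, 5
Rank y: 3, 2, 5, 6, 4, 1
d = rank(x) − rank(y): -1, 1, -4, 0, 0, 4; Σd² = 34
ρ = 1 − 6Σd² / [n(n²−1)] = 1 − 6×34 / (6×35) = 1 − 204/210 ≈ 0.029

0.029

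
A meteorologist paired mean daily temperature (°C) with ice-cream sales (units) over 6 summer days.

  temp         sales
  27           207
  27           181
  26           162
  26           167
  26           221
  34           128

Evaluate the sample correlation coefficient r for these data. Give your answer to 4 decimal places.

-0.6953

n = 6, Σx = 166, Σy = 1066, Σx² = 4642, Σy² = 194968, Σxy = 29128
nΣxy − ΣxΣy = 174768 − 176956 = -2188
nΣx² − (Σx)² = 27852 − 27556 = 296; nΣy² − (Σy)² = 1169808 − 1136356 = 33452
r = -2188 / √(296 × 33452) = -2188 / 3146.7113 ≈ -0.6953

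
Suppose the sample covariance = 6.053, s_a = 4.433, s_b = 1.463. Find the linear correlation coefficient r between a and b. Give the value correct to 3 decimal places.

0.933

r = Cov(a,b) / (s_a · s_b) = 6.053 / (4.433 × 1.463)
  = 6.053 / 6.4855 ≈ 0.933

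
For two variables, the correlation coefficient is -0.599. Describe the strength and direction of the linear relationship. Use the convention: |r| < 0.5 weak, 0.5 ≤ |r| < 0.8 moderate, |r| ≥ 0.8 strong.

moderate negative

r = -0.599 < 0 so the relationship is negative.
|r| = 0.599, which falls in the moderate range.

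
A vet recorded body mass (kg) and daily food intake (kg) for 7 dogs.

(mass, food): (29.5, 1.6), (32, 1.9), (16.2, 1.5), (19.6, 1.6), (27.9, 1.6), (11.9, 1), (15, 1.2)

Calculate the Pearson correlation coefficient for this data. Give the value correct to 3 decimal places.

0.861

n = 7, Σx = 152.1, Σy = 10.4, Σx² = 3685.87, Σy² = 15.98, Σxy = 238.2
nΣxy − ΣxΣy = 1667.4 − 1581.84 = 85.56
nΣx² − (Σx)² = 25801.09 − 23134.41 = 2666.68; nΣy² − (Σy)² = 111.86 − 108.16 = 3.7
r = 85.56 / √(2666.68 × 3.7) = 85.56 / 99.3313 ≈ 0.861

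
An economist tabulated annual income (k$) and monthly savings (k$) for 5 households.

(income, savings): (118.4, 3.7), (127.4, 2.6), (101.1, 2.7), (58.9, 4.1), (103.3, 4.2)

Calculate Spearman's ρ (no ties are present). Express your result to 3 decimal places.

-0.500

Rank income: 4, 5, 2, 1, 3
Rank savings: 3, 1, 2, 4, 5
d = rank(income) − rank(savings): 1, 4, 0, -3, -2; Σd² = 30
ρ = 1 − 6Σd² / [n(n²−1)] = 1 − 6×30 / (5×24) = 1 − 180/120 ≈ -0.500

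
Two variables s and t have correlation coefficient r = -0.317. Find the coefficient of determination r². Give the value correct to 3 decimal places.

0.100

r² = (-0.317)² = 0.100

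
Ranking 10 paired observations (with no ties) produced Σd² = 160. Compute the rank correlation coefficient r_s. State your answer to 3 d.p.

ρ = 1 − 6Σd² / [n(n²−1)] = 1 − 6×160 / (10×99)
  = 1 − 960/990 = 1 − 0.9697 ≈ 0.030

0.030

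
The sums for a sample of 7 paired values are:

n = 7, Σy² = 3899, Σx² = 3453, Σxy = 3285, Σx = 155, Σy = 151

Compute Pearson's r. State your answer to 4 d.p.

-0.5063

r = (nΣxy − ΣxΣy) / √[(nΣx² − (Σx)²)(nΣy² − (Σy)²)]
Numerator: 7×3285 − 155×151 = -410
Denominator: √[(24171 − 24025)(27293 − 22801)] = √[146 × 4492] = 809.8346
r = -410 / 809.8346 ≈ -0.5063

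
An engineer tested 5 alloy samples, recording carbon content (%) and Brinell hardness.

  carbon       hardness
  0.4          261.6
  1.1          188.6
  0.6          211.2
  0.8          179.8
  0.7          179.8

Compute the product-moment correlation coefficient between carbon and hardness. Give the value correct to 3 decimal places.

-0.743

n = 5, Σx = 3.6, Σy = 1021, Σx² = 2.86, Σy² = 213266.04, Σxy = 708.52
nΣxy − ΣxΣy = 3542.6 − 3675.6 = -133
nΣx² − (Σx)² = 14.3 − 12.96 = 1.34; nΣy² − (Σy)² = 1066330.2 − 1042441 = 23889.2
r = -133 / √(1.34 × 23889.2) = -133 / 178.9177 ≈ -0.743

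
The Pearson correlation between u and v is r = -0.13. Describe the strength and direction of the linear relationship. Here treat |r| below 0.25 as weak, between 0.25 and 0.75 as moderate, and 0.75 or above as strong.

r = -0.13 < 0 so the relationship is negative.
|r| = 0.13, which falls in the weak range.

weak negative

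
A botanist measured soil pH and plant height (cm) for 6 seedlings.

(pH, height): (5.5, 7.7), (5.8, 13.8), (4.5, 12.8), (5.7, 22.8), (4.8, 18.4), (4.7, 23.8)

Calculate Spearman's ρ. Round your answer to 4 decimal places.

-0.0286

Rank pH: 4, 6, 1, 5, 3, 2
Rank height: 1, 3, 2, 5, 4, 6
d = rank(pH) − rank(height): 3, 3, -1, 0, -1, -4; Σd² = 36
ρ = 1 − 6Σd² / [n(n²−1)] = 1 − 6×36 / (6×35) = 1 − 216/210 ≈ -0.0286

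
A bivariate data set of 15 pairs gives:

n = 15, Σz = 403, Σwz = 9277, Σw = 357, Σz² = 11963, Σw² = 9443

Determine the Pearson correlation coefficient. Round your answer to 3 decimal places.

r = (nΣwz − ΣwΣz) / √[(nΣw² − (Σw)²)(nΣz² − (Σz)²)]
Numerator: 15×9277 − 357×403 = -4716
Denominator: √[(141645 − 127449)(179445 − 162409)] = √[14196 × 17036] = 15551.3040
r = -4716 / 15551.3040 ≈ -0.303

-0.303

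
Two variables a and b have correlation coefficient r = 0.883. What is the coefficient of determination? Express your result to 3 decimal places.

r² = (0.883)² = 0.780

0.780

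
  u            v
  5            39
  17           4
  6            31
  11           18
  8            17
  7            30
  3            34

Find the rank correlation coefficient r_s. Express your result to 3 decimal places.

-0.929

Rank u: 2, 7, 3, 6, 5, 4, 1
Rank v: 7, 1, 5, 3, 2, 4, 6
d = rank(u) − rank(v): -5, 6, -2, 3, 3, 0, -5; Σd² = 108
ρ = 1 − 6Σd² / [n(n²−1)] = 1 − 6×108 / (7×48) = 1 − 648/336 ≈ -0.929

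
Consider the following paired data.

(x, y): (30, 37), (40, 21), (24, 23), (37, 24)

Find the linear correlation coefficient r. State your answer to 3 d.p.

n = 4, Σx = 131, Σy = 105, Σx² = 4445, Σy² = 2915, Σxy = 3390
nΣxy − ΣxΣy = 13560 − 13755 = -195
nΣx² − (Σx)² = 17780 − 17161 = 619; nΣy² − (Σy)² = 11660 − 11025 = 635
r = -195 / √(619 × 635) = -195 / 626.9490 ≈ -0.311

-0.311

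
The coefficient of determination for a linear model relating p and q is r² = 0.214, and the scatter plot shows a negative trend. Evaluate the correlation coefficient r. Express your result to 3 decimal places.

|r| = √0.214 = 0.463
The association is negative, so r = −0.463.

-0.463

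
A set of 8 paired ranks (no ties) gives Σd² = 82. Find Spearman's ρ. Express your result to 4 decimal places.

ρ = 1 − 6Σd² / [n(n²−1)] = 1 − 6×82 / (8×63)
  = 1 − 492/504 = 1 − 0.97619 ≈ 0.0238

0.0238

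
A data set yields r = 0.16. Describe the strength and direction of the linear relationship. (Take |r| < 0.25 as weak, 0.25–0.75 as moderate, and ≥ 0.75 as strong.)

r = 0.16 > 0 so the relationship is positive.
|r| = 0.16, which falls in the weak range.

weak positive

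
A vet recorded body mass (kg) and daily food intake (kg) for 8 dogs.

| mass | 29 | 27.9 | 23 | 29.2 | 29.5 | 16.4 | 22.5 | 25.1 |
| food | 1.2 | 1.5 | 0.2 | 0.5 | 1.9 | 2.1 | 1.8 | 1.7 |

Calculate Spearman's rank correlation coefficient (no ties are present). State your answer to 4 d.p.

-0.2619

Rank mass: 6, 5, 3, 7, 8, 1, 2, 4
Rank food: 3, 4, 1, 2, 7, 8, 6, 5
d = rank(mass) − rank(food): 3, 1, 2, 5, 1, -7, -4, -1; Σd² = 106
ρ = 1 − 6Σd² / [n(n²−1)] = 1 − 6×106 / (8×63) = 1 − 636/504 ≈ -0.2619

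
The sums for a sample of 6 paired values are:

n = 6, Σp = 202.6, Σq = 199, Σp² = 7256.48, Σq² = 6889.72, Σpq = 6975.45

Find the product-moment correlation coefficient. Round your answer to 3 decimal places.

r = (nΣpq − ΣpΣq) / √[(nΣp² − (Σp)²)(nΣq² − (Σq)²)]
Numerator: 6×6975.45 − 202.6×199 = 1535.3
Denominator: √[(43538.88 − 41046.76)(41338.32 − 39601)] = √[2492.12 × 1737.32] = 2080.7715
r = 1535.3 / 2080.7715 ≈ 0.738

0.738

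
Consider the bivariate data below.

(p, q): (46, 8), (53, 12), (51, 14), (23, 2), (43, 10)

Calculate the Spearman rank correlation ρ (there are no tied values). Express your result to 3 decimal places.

0.800

Rank p: 3, 5, 4, 1, 2
Rank q: 2, 4, 5, 1, 3
d = rank(p) − rank(q): 1, 1, -1, 0, -1; Σd² = 4
ρ = 1 − 6Σd² / [n(n²−1)] = 1 − 6×4 / (5×24) = 1 − 24/120 ≈ 0.800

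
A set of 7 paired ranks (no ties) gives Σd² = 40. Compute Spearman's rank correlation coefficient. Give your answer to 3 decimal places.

ρ = 1 − 6Σd² / [n(n²−1)] = 1 − 6×40 / (7×48)
  = 1 − 240/336 = 1 − 0.7143 ≈ 0.286

0.286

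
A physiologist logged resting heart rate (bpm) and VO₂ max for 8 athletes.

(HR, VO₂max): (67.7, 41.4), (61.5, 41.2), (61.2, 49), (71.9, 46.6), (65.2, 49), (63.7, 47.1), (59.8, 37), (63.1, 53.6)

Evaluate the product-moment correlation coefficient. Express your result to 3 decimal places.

n = 8, Σx = 514.1, Σy = 364.9, Σx² = 33146.97, Σy² = 16845.33, Σxy = 23475.75
nΣxy − ΣxΣy = 187806 − 187595.09 = 210.91
nΣx² − (Σx)² = 265175.76 − 264298.81 = 876.95; nΣy² − (Σy)² = 134762.64 − 133152.01 = 1610.63
r = 210.91 / √(876.95 × 1610.63) = 210.91 / 1188.4620 ≈ 0.177

0.177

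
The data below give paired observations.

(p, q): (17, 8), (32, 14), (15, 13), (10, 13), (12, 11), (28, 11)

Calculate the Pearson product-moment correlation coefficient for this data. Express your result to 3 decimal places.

0.197

n = 6, Σp = 114, Σq = 70, Σp² = 2566, Σq² = 840, Σpq = 1349
nΣpq − ΣpΣq = 8094 − 7980 = 114
nΣp² − (Σp)² = 15396 − 12996 = 2400; nΣq² − (Σq)² = 5040 − 4900 = 140
r = 114 / √(2400 × 140) = 114 / 579.6551 ≈ 0.197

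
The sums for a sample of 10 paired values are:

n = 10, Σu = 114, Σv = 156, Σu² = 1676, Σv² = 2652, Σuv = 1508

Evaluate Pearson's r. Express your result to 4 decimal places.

r = (nΣuv − ΣuΣv) / √[(nΣu² − (Σu)²)(nΣv² − (Σv)²)]
Numerator: 10×1508 − 114×156 = -2704
Denominator: √[(16760 − 12996)(26520 − 24336)] = √[3764 × 2184] = 2867.1547
r = -2704 / 2867.1547 ≈ -0.9431

-0.9431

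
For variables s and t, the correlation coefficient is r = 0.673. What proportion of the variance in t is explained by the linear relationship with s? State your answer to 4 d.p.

r² = (0.673)² = 0.4529

0.4529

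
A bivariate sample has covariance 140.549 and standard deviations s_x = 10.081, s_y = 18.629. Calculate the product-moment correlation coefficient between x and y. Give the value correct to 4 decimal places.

0.7484

r = Cov(x,y) / (s_x · s_y) = 140.549 / (10.081 × 18.629)
  = 140.549 / 187.7989 ≈ 0.7484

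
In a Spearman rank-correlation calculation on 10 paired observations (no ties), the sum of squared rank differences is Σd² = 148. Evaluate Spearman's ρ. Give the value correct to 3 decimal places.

ρ = 1 − 6Σd² / [n(n²−1)] = 1 − 6×148 / (10×99)
  = 1 − 888/990 = 1 − 0.8970 ≈ 0.103

0.103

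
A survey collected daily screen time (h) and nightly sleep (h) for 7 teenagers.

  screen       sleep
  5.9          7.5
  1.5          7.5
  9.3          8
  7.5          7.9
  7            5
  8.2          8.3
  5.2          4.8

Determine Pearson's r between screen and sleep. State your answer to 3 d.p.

0.222

n = 7, Σx = 44.6, Σy = 49, Σx² = 323.08, Σy² = 355.84, Σxy = 317.17
nΣxy − ΣxΣy = 2220.19 − 2185.4 = 34.79
nΣx² − (Σx)² = 2261.56 − 1989.16 = 272.4; nΣy² − (Σy)² = 2490.88 − 2401 = 89.88
r = 34.79 / √(272.4 × 89.88) = 34.79 / 156.4714 ≈ 0.222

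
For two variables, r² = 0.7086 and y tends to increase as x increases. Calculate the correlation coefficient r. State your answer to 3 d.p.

0.842

|r| = √0.7086 = 0.842
The association is positive, so r = 0.842.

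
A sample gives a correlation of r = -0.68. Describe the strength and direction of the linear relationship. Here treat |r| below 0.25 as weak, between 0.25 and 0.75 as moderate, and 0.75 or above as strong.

r = -0.68 < 0 so the relationship is negative.
|r| = 0.68, which falls in the moderate range.

moderate negative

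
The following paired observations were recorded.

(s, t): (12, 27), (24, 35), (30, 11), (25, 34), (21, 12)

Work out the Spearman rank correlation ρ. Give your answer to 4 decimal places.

Rank s: 1, 3, 5, 4, 2
Rank t: 3, 5, 1, 4, 2
d = rank(s) − rank(t): -2, -2, 4, 0, 0; Σd² = 24
ρ = 1 − 6Σd² / [n(n²−1)] = 1 − 6×24 / (5×24) = 1 − 144/120 ≈ -0.2000

-0.2000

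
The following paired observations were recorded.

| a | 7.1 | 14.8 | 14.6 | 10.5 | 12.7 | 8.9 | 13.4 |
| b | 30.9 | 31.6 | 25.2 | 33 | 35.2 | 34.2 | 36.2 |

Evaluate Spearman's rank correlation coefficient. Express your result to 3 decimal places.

Rank a: 1, 7, 6, 3, 4, 2, 5
Rank b: 2, 3, 1, 4, 6, 5, 7
d = rank(a) − rank(b): -1, 4, 5, -1, -2, -3, -2; Σd² = 60
ρ = 1 − 6Σd² / [n(n²−1)] = 1 − 6×60 / (7×48) = 1 − 360/336 ≈ -0.071

-0.071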